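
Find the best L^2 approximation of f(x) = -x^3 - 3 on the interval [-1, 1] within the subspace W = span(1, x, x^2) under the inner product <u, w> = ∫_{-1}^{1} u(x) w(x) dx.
g(x) = -3*x/5 - 3

The best approximation g ∈ W is the orthogonal projection of f onto W. Writing g = a_0 + a_1 x + a_2 x^2, the coefficients solve the normal equations G · a = b where
  G_{ij} = <φ_i, φ_j> and b_i = <f, φ_i>, with φ_0 = 1, φ_1 = x, φ_2 = x^2.
G =
  [2, 0, 2/3]
  [0, 2/3, 0]
  [2/3, 0, 2/5],
b = (-6, -2/5, -2).
Solving gives a_0 = -3, a_1 = -3/5, a_2 = 0, so
  g(x) = -3*x/5 - 3.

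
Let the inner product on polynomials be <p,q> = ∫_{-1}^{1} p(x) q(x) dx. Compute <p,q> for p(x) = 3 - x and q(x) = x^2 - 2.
<p,q> = -10

Expand the product: p(x)·q(x) = -x^3 + 3*x^2 + 2*x - 6.
∫_{-1}^{1} of each monomial x^k gives [2/(k+1) if k even, 0 if k odd]. Integrating term-by-term (or equivalently evaluating the antiderivative F(x) = -x^4/4 + x^3 + x^2 - 6*x at the endpoints):
  F(1) − F(−1) = -17/4 − (23/4) = -10.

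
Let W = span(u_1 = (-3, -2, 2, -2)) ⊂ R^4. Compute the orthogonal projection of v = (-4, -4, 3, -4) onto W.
proj_W(v) = (-34/7, -68/21, 68/21, -68/21)

Set up U = [u_1 | ... | u_1] ∈ R^(4×1). The projector onto W = col(U) is P = U (U^T U)^(-1) U^T.
Compute U^T U =
  [21],
and U^T v = (34).
Solve U^T U · c = U^T v for the coefficients: c = (34/21). The projection is proj_W(v) = U c.
Check: (v - proj_W(v)) · u_1 = 0  (should be 0).
Result: proj_W(v) = (-34/7, -68/21, 68/21, -68/21).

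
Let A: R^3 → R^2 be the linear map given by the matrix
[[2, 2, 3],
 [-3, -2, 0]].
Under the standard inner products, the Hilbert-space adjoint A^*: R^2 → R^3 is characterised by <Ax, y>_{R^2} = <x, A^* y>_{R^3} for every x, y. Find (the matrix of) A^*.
A^* = A^T =
[[2, -3],
 [2, -2],
 [3, 0]]

For real matrices with standard dot products, the defining identity <Ax, y> = <x, A^* y> gives (Ax)^T y = x^T (A^*) y, i.e. x^T A^T y = x^T (A^*) y. Since this holds for all x, y, we must have A^* = A^T. Therefore
A^* =
[[2, -3],
 [2, -2],
 [3, 0]].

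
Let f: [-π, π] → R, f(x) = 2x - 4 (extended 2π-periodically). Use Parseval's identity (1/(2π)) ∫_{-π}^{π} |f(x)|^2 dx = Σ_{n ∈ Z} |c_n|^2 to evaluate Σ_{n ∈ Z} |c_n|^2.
Σ |c_n|^2 = 4π^2/3 + 16

Expand and integrate term by term over [-π, π]:
  ∫ (2x)^2 dx = 4·(2π^3/3); ∫ 2·2·(-4)·x dx = 0 (odd integrand); ∫ (-4)^2 dx = 16·2π.
So (1/(2π)) ∫_{-π}^{π} (2x - 4)^2 dx = 4π^2/3 + 16 = 4π^2/3 + 16.
Parseval ⇒ Σ |c_n|^2 = 4π^2/3 + 16.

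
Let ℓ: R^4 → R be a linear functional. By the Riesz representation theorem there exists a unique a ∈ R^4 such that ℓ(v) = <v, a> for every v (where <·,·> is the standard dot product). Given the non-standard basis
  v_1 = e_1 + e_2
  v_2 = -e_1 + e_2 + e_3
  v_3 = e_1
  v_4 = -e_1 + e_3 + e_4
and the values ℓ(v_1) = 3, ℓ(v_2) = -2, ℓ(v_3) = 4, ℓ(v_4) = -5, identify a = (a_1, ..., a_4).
a = (4, -1, 3, -4)

Write a = (a_1, ..., a_4) in the standard basis. For each basis vector v_i, ℓ(v_i) = <v_i, a> is a linear equation in the a_j's. Collect the n equations into a matrix system V a = ℓ, where row i of V is v_i (expressed in the standard basis). Since V is invertible (lower-triangular with 1s on the diagonal, up to permutation), solve by back-substitution:
  V =
[[1, 1, 0, 0],
 [-1, 1, 1, 0],
 [1, 0, 0, 0],
 [-1, 0, 1, 1]]
  V a = (3, -2, 4, -5)
Solving gives a = (4, -1, 3, -4).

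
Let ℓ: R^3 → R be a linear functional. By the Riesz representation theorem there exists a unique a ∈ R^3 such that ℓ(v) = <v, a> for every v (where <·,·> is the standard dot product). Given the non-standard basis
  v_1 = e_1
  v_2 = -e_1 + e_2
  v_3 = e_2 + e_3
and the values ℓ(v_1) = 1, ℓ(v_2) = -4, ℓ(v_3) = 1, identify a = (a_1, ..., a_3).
a = (1, -3, 4)

Write a = (a_1, ..., a_3) in the standard basis. For each basis vector v_i, ℓ(v_i) = <v_i, a> is a linear equation in the a_j's. Collect the n equations into a matrix system V a = ℓ, where row i of V is v_i (expressed in the standard basis). Since V is invertible (lower-triangular with 1s on the diagonal, up to permutation), solve by back-substitution:
  V =
[[1, 0, 0],
 [-1, 1, 0],
 [0, 1, 1]]
  V a = (1, -4, 1)
Solving gives a = (1, -3, 4).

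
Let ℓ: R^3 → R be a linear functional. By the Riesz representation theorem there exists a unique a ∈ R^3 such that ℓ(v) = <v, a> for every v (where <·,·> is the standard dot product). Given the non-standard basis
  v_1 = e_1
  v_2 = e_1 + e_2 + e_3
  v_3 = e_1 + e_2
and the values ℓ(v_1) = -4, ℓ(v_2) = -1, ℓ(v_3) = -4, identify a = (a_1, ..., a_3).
a = (-4, 0, 3)

Write a = (a_1, ..., a_3) in the standard basis. For each basis vector v_i, ℓ(v_i) = <v_i, a> is a linear equation in the a_j's. Collect the n equations into a matrix system V a = ℓ, where row i of V is v_i (expressed in the standard basis). Since V is invertible (lower-triangular with 1s on the diagonal, up to permutation), solve by back-substitution:
  V =
[[1, 0, 0],
 [1, 1, 1],
 [1, 1, 0]]
  V a = (-4, -1, -4)
Solving gives a = (-4, 0, 3).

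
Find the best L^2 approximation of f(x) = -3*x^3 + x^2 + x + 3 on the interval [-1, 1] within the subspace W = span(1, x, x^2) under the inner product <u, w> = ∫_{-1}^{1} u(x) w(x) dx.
g(x) = x^2 - 4*x/5 + 3

The best approximation g ∈ W is the orthogonal projection of f onto W. Writing g = a_0 + a_1 x + a_2 x^2, the coefficients solve the normal equations G · a = b where
  G_{ij} = <φ_i, φ_j> and b_i = <f, φ_i>, with φ_0 = 1, φ_1 = x, φ_2 = x^2.
G =
  [2, 0, 2/3]
  [0, 2/3, 0]
  [2/3, 0, 2/5],
b = (20/3, -8/15, 12/5).
Solving gives a_0 = 3, a_1 = -4/5, a_2 = 1, so
  g(x) = x^2 - 4*x/5 + 3.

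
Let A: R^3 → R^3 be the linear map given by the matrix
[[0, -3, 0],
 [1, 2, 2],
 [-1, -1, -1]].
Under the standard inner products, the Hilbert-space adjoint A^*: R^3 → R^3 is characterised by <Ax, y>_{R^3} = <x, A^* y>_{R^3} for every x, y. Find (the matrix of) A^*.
A^* = A^T =
[[0, 1, -1],
 [-3, 2, -1],
 [0, 2, -1]]

For real matrices with standard dot products, the defining identity <Ax, y> = <x, A^* y> gives (Ax)^T y = x^T (A^*) y, i.e. x^T A^T y = x^T (A^*) y. Since this holds for all x, y, we must have A^* = A^T. Therefore
A^* =
[[0, 1, -1],
 [-3, 2, -1],
 [0, 2, -1]].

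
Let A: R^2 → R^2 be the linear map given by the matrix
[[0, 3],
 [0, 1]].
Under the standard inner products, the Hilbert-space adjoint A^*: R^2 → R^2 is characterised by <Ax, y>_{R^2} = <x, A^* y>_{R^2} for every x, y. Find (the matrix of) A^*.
A^* = A^T =
[[0, 0],
 [3, 1]]

For real matrices with standard dot products, the defining identity <Ax, y> = <x, A^* y> gives (Ax)^T y = x^T (A^*) y, i.e. x^T A^T y = x^T (A^*) y. Since this holds for all x, y, we must have A^* = A^T. Therefore
A^* =
[[0, 0],
 [3, 1]].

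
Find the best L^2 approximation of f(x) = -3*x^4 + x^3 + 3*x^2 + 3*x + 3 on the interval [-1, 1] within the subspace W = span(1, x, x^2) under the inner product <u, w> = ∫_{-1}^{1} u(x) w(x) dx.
g(x) = 3*x^2/7 + 18*x/5 + 114/35

The best approximation g ∈ W is the orthogonal projection of f onto W. Writing g = a_0 + a_1 x + a_2 x^2, the coefficients solve the normal equations G · a = b where
  G_{ij} = <φ_i, φ_j> and b_i = <f, φ_i>, with φ_0 = 1, φ_1 = x, φ_2 = x^2.
G =
  [2, 0, 2/3]
  [0, 2/3, 0]
  [2/3, 0, 2/5],
b = (34/5, 12/5, 82/35).
Solving gives a_0 = 114/35, a_1 = 18/5, a_2 = 3/7, so
  g(x) = 3*x^2/7 + 18*x/5 + 114/35.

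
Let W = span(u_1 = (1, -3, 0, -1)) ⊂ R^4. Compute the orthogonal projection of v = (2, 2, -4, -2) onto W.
proj_W(v) = (-2/11, 6/11, 0, 2/11)

Set up U = [u_1 | ... | u_1] ∈ R^(4×1). The projector onto W = col(U) is P = U (U^T U)^(-1) U^T.
Compute U^T U =
  [11],
and U^T v = (-2).
Solve U^T U · c = U^T v for the coefficients: c = (-2/11). The projection is proj_W(v) = U c.
Check: (v - proj_W(v)) · u_1 = 0  (should be 0).
Result: proj_W(v) = (-2/11, 6/11, 0, 2/11).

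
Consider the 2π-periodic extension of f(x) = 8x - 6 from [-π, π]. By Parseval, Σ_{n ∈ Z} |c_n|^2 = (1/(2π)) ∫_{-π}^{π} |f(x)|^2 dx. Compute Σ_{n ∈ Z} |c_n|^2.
Σ |c_n|^2 = 64π^2/3 + 36

Expand and integrate term by term over [-π, π]:
  ∫ (8x)^2 dx = 64·(2π^3/3); ∫ 2·8·(-6)·x dx = 0 (odd integrand); ∫ (-6)^2 dx = 36·2π.
So (1/(2π)) ∫_{-π}^{π} (8x - 6)^2 dx = 64π^2/3 + 36 = 64π^2/3 + 36.
Parseval ⇒ Σ |c_n|^2 = 64π^2/3 + 36.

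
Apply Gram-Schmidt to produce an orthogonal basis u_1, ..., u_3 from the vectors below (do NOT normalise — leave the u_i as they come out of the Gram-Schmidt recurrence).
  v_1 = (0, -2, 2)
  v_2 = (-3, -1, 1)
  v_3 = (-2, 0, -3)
Orthogonal basis:
  u_1 = (0, -2, 2)
  u_2 = (-3, 0, 0)
  u_3 = (0, -3/2, -3/2)

Apply the Gram-Schmidt recurrence
  u_1 = v_1
  u_i = v_i − Σ_{j<i} ((v_i · u_j) / (u_j · u_j)) · u_j.

Step by step this gives:
  u_1 = (0, -2, 2)
  u_2 = (-3, 0, 0)
  u_3 = (0, -3/2, -3/2)

Orthogonality check:
  u_2 · u_1 = 0 (should be 0)
  u_3 · u_1 = 0 (should be 0)
  u_3 · u_2 = 0 (should be 0)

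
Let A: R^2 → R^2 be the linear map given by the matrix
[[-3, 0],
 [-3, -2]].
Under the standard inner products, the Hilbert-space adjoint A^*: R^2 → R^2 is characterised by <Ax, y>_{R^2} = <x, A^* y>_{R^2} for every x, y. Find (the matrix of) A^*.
A^* = A^T =
[[-3, -3],
 [0, -2]]

For real matrices with standard dot products, the defining identity <Ax, y> = <x, A^* y> gives (Ax)^T y = x^T (A^*) y, i.e. x^T A^T y = x^T (A^*) y. Since this holds for all x, y, we must have A^* = A^T. Therefore
A^* =
[[-3, -3],
 [0, -2]].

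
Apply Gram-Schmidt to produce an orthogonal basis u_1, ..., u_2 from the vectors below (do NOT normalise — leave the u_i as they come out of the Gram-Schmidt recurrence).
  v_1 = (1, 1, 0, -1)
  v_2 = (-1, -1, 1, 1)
Orthogonal basis:
  u_1 = (1, 1, 0, -1)
  u_2 = (0, 0, 1, 0)

Apply the Gram-Schmidt recurrence
  u_1 = v_1
  u_i = v_i − Σ_{j<i} ((v_i · u_j) / (u_j · u_j)) · u_j.

Step by step this gives:
  u_1 = (1, 1, 0, -1)
  u_2 = (0, 0, 1, 0)

Orthogonality check:
  u_2 · u_1 = 0 (should be 0)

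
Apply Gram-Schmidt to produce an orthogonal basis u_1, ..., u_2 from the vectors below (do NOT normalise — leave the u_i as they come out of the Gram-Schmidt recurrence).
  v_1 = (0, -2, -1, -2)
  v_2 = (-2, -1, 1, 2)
Orthogonal basis:
  u_1 = (0, -2, -1, -2)
  u_2 = (-2, -5/3, 2/3, 4/3)

Apply the Gram-Schmidt recurrence
  u_1 = v_1
  u_i = v_i − Σ_{j<i} ((v_i · u_j) / (u_j · u_j)) · u_j.

Step by step this gives:
  u_1 = (0, -2, -1, -2)
  u_2 = (-2, -5/3, 2/3, 4/3)

Orthogonality check:
  u_2 · u_1 = 0 (should be 0)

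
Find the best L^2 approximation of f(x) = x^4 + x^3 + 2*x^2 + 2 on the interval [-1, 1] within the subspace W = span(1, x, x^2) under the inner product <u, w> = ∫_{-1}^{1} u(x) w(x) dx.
g(x) = 20*x^2/7 + 3*x/5 + 67/35

The best approximation g ∈ W is the orthogonal projection of f onto W. Writing g = a_0 + a_1 x + a_2 x^2, the coefficients solve the normal equations G · a = b where
  G_{ij} = <φ_i, φ_j> and b_i = <f, φ_i>, with φ_0 = 1, φ_1 = x, φ_2 = x^2.
G =
  [2, 0, 2/3]
  [0, 2/3, 0]
  [2/3, 0, 2/5],
b = (86/15, 2/5, 254/105).
Solving gives a_0 = 67/35, a_1 = 3/5, a_2 = 20/7, so
  g(x) = 20*x^2/7 + 3*x/5 + 67/35.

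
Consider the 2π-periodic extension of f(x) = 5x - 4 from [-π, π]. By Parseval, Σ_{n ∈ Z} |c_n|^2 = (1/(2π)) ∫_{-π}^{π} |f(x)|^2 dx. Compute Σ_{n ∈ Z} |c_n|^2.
Σ |c_n|^2 = 25π^2/3 + 16

Expand and integrate term by term over [-π, π]:
  ∫ (5x)^2 dx = 25·(2π^3/3); ∫ 2·5·(-4)·x dx = 0 (odd integrand); ∫ (-4)^2 dx = 16·2π.
So (1/(2π)) ∫_{-π}^{π} (5x - 4)^2 dx = 25π^2/3 + 16 = 25π^2/3 + 16.
Parseval ⇒ Σ |c_n|^2 = 25π^2/3 + 16.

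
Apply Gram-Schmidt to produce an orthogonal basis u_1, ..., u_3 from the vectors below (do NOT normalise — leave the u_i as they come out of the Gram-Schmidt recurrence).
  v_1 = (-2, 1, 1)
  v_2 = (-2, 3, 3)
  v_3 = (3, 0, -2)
Orthogonal basis:
  u_1 = (-2, 1, 1)
  u_2 = (4/3, 4/3, 4/3)
  u_3 = (0, 1, -1)

Apply the Gram-Schmidt recurrence
  u_1 = v_1
  u_i = v_i − Σ_{j<i} ((v_i · u_j) / (u_j · u_j)) · u_j.

Step by step this gives:
  u_1 = (-2, 1, 1)
  u_2 = (4/3, 4/3, 4/3)
  u_3 = (0, 1, -1)

Orthogonality check:
  u_2 · u_1 = 0 (should be 0)
  u_3 · u_1 = 0 (should be 0)
  u_3 · u_2 = 0 (should be 0)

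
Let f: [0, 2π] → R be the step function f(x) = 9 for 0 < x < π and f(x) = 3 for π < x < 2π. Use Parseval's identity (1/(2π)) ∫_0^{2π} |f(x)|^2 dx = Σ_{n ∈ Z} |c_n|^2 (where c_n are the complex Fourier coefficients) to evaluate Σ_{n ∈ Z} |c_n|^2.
Σ |c_n|^2 = 45

Parseval equates the L^2 energy of f (normalised by 1/(2π)) with the ℓ^2 sum of its Fourier coefficients: (1/(2π)) ∫_0^{2π} |f|^2 = Σ |c_n|^2.
Compute the left side: (1/(2π)) [∫_0^π 9^2 dx + ∫_π^{2π} 3^2 dx] = (1/(2π)) · (81π + 9π) = (81 + 9)/2 = 45.
So Σ_{n ∈ Z} |c_n|^2 = 45.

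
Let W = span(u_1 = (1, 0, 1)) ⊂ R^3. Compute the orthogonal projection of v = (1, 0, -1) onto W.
proj_W(v) = (0, 0, 0)

Set up U = [u_1 | ... | u_1] ∈ R^(3×1). The projector onto W = col(U) is P = U (U^T U)^(-1) U^T.
Compute U^T U =
  [2],
and U^T v = (0).
Solve U^T U · c = U^T v for the coefficients: c = (0). The projection is proj_W(v) = U c.
Check: (v - proj_W(v)) · u_1 = 0  (should be 0).
Result: proj_W(v) = (0, 0, 0).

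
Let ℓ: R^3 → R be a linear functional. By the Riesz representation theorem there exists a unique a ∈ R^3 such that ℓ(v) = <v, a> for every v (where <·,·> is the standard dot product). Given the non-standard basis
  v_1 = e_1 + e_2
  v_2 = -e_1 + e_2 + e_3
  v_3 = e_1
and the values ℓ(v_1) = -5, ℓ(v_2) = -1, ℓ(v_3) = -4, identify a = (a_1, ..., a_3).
a = (-4, -1, -4)

Write a = (a_1, ..., a_3) in the standard basis. For each basis vector v_i, ℓ(v_i) = <v_i, a> is a linear equation in the a_j's. Collect the n equations into a matrix system V a = ℓ, where row i of V is v_i (expressed in the standard basis). Since V is invertible (lower-triangular with 1s on the diagonal, up to permutation), solve by back-substitution:
  V =
[[1, 1, 0],
 [-1, 1, 1],
 [1, 0, 0]]
  V a = (-5, -1, -4)
Solving gives a = (-4, -1, -4).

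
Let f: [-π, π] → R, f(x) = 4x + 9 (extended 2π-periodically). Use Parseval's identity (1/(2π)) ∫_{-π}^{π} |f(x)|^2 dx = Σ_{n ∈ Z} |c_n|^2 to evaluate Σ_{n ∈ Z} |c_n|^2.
Σ |c_n|^2 = 16π^2/3 + 81

Expand and integrate term by term over [-π, π]:
  ∫ (4x)^2 dx = 16·(2π^3/3); ∫ 2·4·(9)·x dx = 0 (odd integrand); ∫ 9^2 dx = 81·2π.
So (1/(2π)) ∫_{-π}^{π} (4x + 9)^2 dx = 16π^2/3 + 81 = 16π^2/3 + 81.
Parseval ⇒ Σ |c_n|^2 = 16π^2/3 + 81.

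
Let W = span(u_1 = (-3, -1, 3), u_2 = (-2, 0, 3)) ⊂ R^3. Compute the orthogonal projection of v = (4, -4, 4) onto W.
proj_W(v) = (-4/11, 4/11, 12/11)

Set up U = [u_1 | ... | u_2] ∈ R^(3×2). The projector onto W = col(U) is P = U (U^T U)^(-1) U^T.
Compute U^T U =
  [19, 15]
  [15, 13],
and U^T v = (4, 4).
Solve U^T U · c = U^T v for the coefficients: c = (-4/11, 8/11). The projection is proj_W(v) = U c.
Check: (v - proj_W(v)) · u_1 = 0  (should be 0).
Check: (v - proj_W(v)) · u_2 = 0  (should be 0).
Result: proj_W(v) = (-4/11, 4/11, 12/11).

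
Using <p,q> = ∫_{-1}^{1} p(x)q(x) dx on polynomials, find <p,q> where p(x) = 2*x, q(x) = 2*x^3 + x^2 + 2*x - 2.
<p,q> = 64/15

Expand the product: p(x)·q(x) = 4*x^4 + 2*x^3 + 4*x^2 - 4*x.
∫_{-1}^{1} of each monomial x^k gives [2/(k+1) if k even, 0 if k odd]. Integrating term-by-term (or equivalently evaluating the antiderivative F(x) = 4*x^5/5 + x^4/2 + 4*x^3/3 - 2*x^2 at the endpoints):
  F(1) − F(−1) = 19/30 − (-109/30) = 64/15.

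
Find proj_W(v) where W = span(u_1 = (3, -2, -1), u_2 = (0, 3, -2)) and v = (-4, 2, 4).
proj_W(v) = (-402/83, 106/83, 242/83)

Set up U = [u_1 | ... | u_2] ∈ R^(3×2). The projector onto W = col(U) is P = U (U^T U)^(-1) U^T.
Compute U^T U =
  [14, -4]
  [-4, 13],
and U^T v = (-20, -2).
Solve U^T U · c = U^T v for the coefficients: c = (-134/83, -54/83). The projection is proj_W(v) = U c.
Check: (v - proj_W(v)) · u_1 = 0  (should be 0).
Check: (v - proj_W(v)) · u_2 = 0  (should be 0).
Result: proj_W(v) = (-402/83, 106/83, 242/83).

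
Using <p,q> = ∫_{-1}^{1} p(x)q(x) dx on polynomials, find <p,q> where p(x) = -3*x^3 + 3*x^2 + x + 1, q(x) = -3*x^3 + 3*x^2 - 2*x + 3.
<p,q> = 2104/105

Expand the product: p(x)·q(x) = 9*x^6 - 18*x^5 + 12*x^4 - 15*x^3 + 10*x^2 + x + 3.
∫_{-1}^{1} of each monomial x^k gives [2/(k+1) if k even, 0 if k odd]. Integrating term-by-term (or equivalently evaluating the antiderivative F(x) = 9*x^7/7 - 3*x^6 + 12*x^5/5 - 15*x^4/4 + 10*x^3/3 + x^2/2 + 3*x at the endpoints):
  F(1) − F(−1) = 1583/420 − (-6833/420) = 2104/105.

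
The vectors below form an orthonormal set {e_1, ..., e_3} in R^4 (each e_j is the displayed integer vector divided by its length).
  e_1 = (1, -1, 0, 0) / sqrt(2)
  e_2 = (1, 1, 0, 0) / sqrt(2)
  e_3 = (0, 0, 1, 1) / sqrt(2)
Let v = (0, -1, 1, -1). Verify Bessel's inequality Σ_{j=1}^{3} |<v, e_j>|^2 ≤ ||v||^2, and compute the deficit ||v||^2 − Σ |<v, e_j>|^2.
Σ |<v, e_j>|^2 = 1; ||v||^2 = 3; deficit = 2

Write each e_j = u_j / sqrt(<u_j, u_j>) where u_j is the displayed integer vector. Then <v, e_j> = <v, u_j> / sqrt(<u_j, u_j>), so |<v, e_j>|^2 = <v, u_j>^2 / <u_j, u_j>.
Coefficients: <v, e_1> = 1/sqrt(2), <v, e_2> = -1/sqrt(2), <v, e_3> = 0/sqrt(2).
Square and sum: Σ |<v, e_j>|^2 = 1.
Compute ||v||^2 = v·v = 3.
Deficit = 3 − 1 = 2 ≥ 0, confirming Bessel's inequality. (The deficit equals ||v − Σ <v,e_j> e_j||^2, the squared distance from v to span{e_j}.)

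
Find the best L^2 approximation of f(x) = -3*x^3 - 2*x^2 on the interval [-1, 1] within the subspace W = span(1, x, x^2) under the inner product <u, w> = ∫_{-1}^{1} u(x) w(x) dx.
g(x) = -2*x^2 - 9*x/5

The best approximation g ∈ W is the orthogonal projection of f onto W. Writing g = a_0 + a_1 x + a_2 x^2, the coefficients solve the normal equations G · a = b where
  G_{ij} = <φ_i, φ_j> and b_i = <f, φ_i>, with φ_0 = 1, φ_1 = x, φ_2 = x^2.
G =
  [2, 0, 2/3]
  [0, 2/3, 0]
  [2/3, 0, 2/5],
b = (-4/3, -6/5, -4/5).
Solving gives a_0 = 0, a_1 = -9/5, a_2 = -2, so
  g(x) = -2*x^2 - 9*x/5.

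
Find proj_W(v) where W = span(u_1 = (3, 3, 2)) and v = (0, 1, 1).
proj_W(v) = (15/22, 15/22, 5/11)

Set up U = [u_1 | ... | u_1] ∈ R^(3×1). The projector onto W = col(U) is P = U (U^T U)^(-1) U^T.
Compute U^T U =
  [22],
and U^T v = (5).
Solve U^T U · c = U^T v for the coefficients: c = (5/22). The projection is proj_W(v) = U c.
Check: (v - proj_W(v)) · u_1 = 0  (should be 0).
Result: proj_W(v) = (15/22, 15/22, 5/11).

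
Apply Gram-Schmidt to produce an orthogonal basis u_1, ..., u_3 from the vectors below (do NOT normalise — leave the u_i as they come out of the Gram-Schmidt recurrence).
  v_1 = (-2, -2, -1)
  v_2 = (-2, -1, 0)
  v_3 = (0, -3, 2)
Orthogonal basis:
  u_1 = (-2, -2, -1)
  u_2 = (-2/3, 1/3, 2/3)
  u_3 = (10/9, -20/9, 20/9)

Apply the Gram-Schmidt recurrence
  u_1 = v_1
  u_i = v_i − Σ_{j<i} ((v_i · u_j) / (u_j · u_j)) · u_j.

Step by step this gives:
  u_1 = (-2, -2, -1)
  u_2 = (-2/3, 1/3, 2/3)
  u_3 = (10/9, -20/9, 20/9)

Orthogonality check:
  u_2 · u_1 = 0 (should be 0)
  u_3 · u_1 = 0 (should be 0)
  u_3 · u_2 = 0 (should be 0)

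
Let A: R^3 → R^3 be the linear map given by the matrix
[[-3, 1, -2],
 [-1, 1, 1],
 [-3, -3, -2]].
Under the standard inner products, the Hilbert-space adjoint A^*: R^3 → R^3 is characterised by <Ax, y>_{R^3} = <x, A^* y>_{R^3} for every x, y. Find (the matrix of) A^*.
A^* = A^T =
[[-3, -1, -3],
 [1, 1, -3],
 [-2, 1, -2]]

For real matrices with standard dot products, the defining identity <Ax, y> = <x, A^* y> gives (Ax)^T y = x^T (A^*) y, i.e. x^T A^T y = x^T (A^*) y. Since this holds for all x, y, we must have A^* = A^T. Therefore
A^* =
[[-3, -1, -3],
 [1, 1, -3],
 [-2, 1, -2]].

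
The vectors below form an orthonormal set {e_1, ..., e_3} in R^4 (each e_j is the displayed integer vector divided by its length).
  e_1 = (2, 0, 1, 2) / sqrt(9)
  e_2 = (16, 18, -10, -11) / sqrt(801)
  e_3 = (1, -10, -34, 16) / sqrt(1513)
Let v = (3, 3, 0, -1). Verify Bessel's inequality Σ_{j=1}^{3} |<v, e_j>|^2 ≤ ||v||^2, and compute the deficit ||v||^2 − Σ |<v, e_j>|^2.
Σ |<v, e_j>|^2 = 322/17; ||v||^2 = 19; deficit = 1/17

Write each e_j = u_j / sqrt(<u_j, u_j>) where u_j is the displayed integer vector. Then <v, e_j> = <v, u_j> / sqrt(<u_j, u_j>), so |<v, e_j>|^2 = <v, u_j>^2 / <u_j, u_j>.
Coefficients: <v, e_1> = 4/sqrt(9), <v, e_2> = 113/sqrt(801), <v, e_3> = -43/sqrt(1513).
Square and sum: Σ |<v, e_j>|^2 = 322/17.
Compute ||v||^2 = v·v = 19.
Deficit = 19 − 322/17 = 1/17 ≥ 0, confirming Bessel's inequality. (The deficit equals ||v − Σ <v,e_j> e_j||^2, the squared distance from v to span{e_j}.)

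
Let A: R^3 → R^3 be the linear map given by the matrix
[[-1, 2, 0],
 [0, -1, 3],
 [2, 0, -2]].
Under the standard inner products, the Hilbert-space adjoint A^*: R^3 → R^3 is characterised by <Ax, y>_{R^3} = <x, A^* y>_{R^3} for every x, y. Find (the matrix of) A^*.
A^* = A^T =
[[-1, 0, 2],
 [2, -1, 0],
 [0, 3, -2]]

For real matrices with standard dot products, the defining identity <Ax, y> = <x, A^* y> gives (Ax)^T y = x^T (A^*) y, i.e. x^T A^T y = x^T (A^*) y. Since this holds for all x, y, we must have A^* = A^T. Therefore
A^* =
[[-1, 0, 2],
 [2, -1, 0],
 [0, 3, -2]].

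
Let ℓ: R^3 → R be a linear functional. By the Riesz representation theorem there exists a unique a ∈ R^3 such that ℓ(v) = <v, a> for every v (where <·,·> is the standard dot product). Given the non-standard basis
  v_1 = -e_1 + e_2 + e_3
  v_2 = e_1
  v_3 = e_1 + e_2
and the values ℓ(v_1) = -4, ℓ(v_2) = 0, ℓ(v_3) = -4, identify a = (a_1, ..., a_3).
a = (0, -4, 0)

Write a = (a_1, ..., a_3) in the standard basis. For each basis vector v_i, ℓ(v_i) = <v_i, a> is a linear equation in the a_j's. Collect the n equations into a matrix system V a = ℓ, where row i of V is v_i (expressed in the standard basis). Since V is invertible (lower-triangular with 1s on the diagonal, up to permutation), solve by back-substitution:
  V =
[[-1, 1, 1],
 [1, 0, 0],
 [1, 1, 0]]
  V a = (-4, 0, -4)
Solving gives a = (0, -4, 0).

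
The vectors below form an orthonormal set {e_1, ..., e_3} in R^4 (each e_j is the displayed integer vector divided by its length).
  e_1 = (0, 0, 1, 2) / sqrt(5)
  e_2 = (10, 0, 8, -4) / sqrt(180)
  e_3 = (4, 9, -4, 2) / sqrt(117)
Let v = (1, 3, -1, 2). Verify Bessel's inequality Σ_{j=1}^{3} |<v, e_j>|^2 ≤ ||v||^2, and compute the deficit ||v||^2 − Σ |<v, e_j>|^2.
Σ |<v, e_j>|^2 = 15; ||v||^2 = 15; deficit = 0

Write each e_j = u_j / sqrt(<u_j, u_j>) where u_j is the displayed integer vector. Then <v, e_j> = <v, u_j> / sqrt(<u_j, u_j>), so |<v, e_j>|^2 = <v, u_j>^2 / <u_j, u_j>.
Coefficients: <v, e_1> = 3/sqrt(5), <v, e_2> = -6/sqrt(180), <v, e_3> = 39/sqrt(117).
Square and sum: Σ |<v, e_j>|^2 = 15.
Compute ||v||^2 = v·v = 15.
Deficit = 15 − 15 = 0 ≥ 0, confirming Bessel's inequality. (The deficit equals ||v − Σ <v,e_j> e_j||^2, the squared distance from v to span{e_j}.)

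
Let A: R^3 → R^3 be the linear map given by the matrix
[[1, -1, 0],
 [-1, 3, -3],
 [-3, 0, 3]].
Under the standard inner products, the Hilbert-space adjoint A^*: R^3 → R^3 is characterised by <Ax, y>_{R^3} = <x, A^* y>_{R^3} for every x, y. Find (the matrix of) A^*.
A^* = A^T =
[[1, -1, -3],
 [-1, 3, 0],
 [0, -3, 3]]

For real matrices with standard dot products, the defining identity <Ax, y> = <x, A^* y> gives (Ax)^T y = x^T (A^*) y, i.e. x^T A^T y = x^T (A^*) y. Since this holds for all x, y, we must have A^* = A^T. Therefore
A^* =
[[1, -1, -3],
 [-1, 3, 0],
 [0, -3, 3]].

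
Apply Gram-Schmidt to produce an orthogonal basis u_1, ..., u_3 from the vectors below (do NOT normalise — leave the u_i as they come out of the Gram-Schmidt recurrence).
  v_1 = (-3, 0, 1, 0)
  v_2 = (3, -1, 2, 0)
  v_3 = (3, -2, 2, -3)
Orthogonal basis:
  u_1 = (-3, 0, 1, 0)
  u_2 = (9/10, -1, 27/10, 0)
  u_3 = (-9/91, -81/91, -27/91, -3)

Apply the Gram-Schmidt recurrence
  u_1 = v_1
  u_i = v_i − Σ_{j<i} ((v_i · u_j) / (u_j · u_j)) · u_j.

Step by step this gives:
  u_1 = (-3, 0, 1, 0)
  u_2 = (9/10, -1, 27/10, 0)
  u_3 = (-9/91, -81/91, -27/91, -3)

Orthogonality check:
  u_2 · u_1 = 0 (should be 0)
  u_3 · u_1 = 0 (should be 0)
  u_3 · u_2 = 0 (should be 0)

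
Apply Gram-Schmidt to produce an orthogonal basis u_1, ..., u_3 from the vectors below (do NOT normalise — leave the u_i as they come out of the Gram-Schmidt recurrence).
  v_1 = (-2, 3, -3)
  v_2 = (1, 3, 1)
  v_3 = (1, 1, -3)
Orthogonal basis:
  u_1 = (-2, 3, -3)
  u_2 = (15/11, 27/11, 17/11)
  u_3 = (228/113, -19/113, -171/113)

Apply the Gram-Schmidt recurrence
  u_1 = v_1
  u_i = v_i − Σ_{j<i} ((v_i · u_j) / (u_j · u_j)) · u_j.

Step by step this gives:
  u_1 = (-2, 3, -3)
  u_2 = (15/11, 27/11, 17/11)
  u_3 = (228/113, -19/113, -171/113)

Orthogonality check:
  u_2 · u_1 = 0 (should be 0)
  u_3 · u_1 = 0 (should be 0)
  u_3 · u_2 = 0 (should be 0)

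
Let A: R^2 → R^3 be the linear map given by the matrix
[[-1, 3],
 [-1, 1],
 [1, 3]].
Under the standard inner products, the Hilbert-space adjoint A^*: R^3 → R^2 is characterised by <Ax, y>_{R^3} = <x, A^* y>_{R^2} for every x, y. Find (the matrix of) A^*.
A^* = A^T =
[[-1, -1, 1],
 [3, 1, 3]]

For real matrices with standard dot products, the defining identity <Ax, y> = <x, A^* y> gives (Ax)^T y = x^T (A^*) y, i.e. x^T A^T y = x^T (A^*) y. Since this holds for all x, y, we must have A^* = A^T. Therefore
A^* =
[[-1, -1, 1],
 [3, 1, 3]].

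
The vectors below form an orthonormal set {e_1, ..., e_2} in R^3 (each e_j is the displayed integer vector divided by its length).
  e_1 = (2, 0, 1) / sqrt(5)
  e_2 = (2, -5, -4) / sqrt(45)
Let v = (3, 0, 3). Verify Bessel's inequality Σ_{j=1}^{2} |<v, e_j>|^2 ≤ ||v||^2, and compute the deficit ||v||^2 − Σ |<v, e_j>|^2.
Σ |<v, e_j>|^2 = 17; ||v||^2 = 18; deficit = 1

Write each e_j = u_j / sqrt(<u_j, u_j>) where u_j is the displayed integer vector. Then <v, e_j> = <v, u_j> / sqrt(<u_j, u_j>), so |<v, e_j>|^2 = <v, u_j>^2 / <u_j, u_j>.
Coefficients: <v, e_1> = 9/sqrt(5), <v, e_2> = -6/sqrt(45).
Square and sum: Σ |<v, e_j>|^2 = 17.
Compute ||v||^2 = v·v = 18.
Deficit = 18 − 17 = 1 ≥ 0, confirming Bessel's inequality. (The deficit equals ||v − Σ <v,e_j> e_j||^2, the squared distance from v to span{e_j}.)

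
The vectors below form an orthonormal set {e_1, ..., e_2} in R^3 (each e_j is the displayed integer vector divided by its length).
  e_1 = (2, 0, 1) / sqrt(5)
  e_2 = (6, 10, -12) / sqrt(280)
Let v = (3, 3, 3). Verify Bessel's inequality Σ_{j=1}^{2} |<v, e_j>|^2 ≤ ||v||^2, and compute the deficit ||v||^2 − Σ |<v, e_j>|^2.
Σ |<v, e_j>|^2 = 117/7; ||v||^2 = 27; deficit = 72/7

Write each e_j = u_j / sqrt(<u_j, u_j>) where u_j is the displayed integer vector. Then <v, e_j> = <v, u_j> / sqrt(<u_j, u_j>), so |<v, e_j>|^2 = <v, u_j>^2 / <u_j, u_j>.
Coefficients: <v, e_1> = 9/sqrt(5), <v, e_2> = 12/sqrt(280).
Square and sum: Σ |<v, e_j>|^2 = 117/7.
Compute ||v||^2 = v·v = 27.
Deficit = 27 − 117/7 = 72/7 ≥ 0, confirming Bessel's inequality. (The deficit equals ||v − Σ <v,e_j> e_j||^2, the squared distance from v to span{e_j}.)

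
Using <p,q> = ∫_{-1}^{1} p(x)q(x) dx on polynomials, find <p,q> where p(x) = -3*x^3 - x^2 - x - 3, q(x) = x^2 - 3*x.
<p,q> = 16/5

Expand the product: p(x)·q(x) = -3*x^5 + 8*x^4 + 2*x^3 + 9*x.
∫_{-1}^{1} of each monomial x^k gives [2/(k+1) if k even, 0 if k odd]. Integrating term-by-term (or equivalently evaluating the antiderivative F(x) = -x^6/2 + 8*x^5/5 + x^4/2 + 9*x^2/2 at the endpoints):
  F(1) − F(−1) = 61/10 − (29/10) = 16/5.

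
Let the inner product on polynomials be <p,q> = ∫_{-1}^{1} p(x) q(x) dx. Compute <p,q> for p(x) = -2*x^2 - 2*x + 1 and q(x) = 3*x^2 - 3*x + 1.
<p,q> = 64/15

Expand the product: p(x)·q(x) = -6*x^4 + 7*x^2 - 5*x + 1.
∫_{-1}^{1} of each monomial x^k gives [2/(k+1) if k even, 0 if k odd]. Integrating term-by-term (or equivalently evaluating the antiderivative F(x) = -6*x^5/5 + 7*x^3/3 - 5*x^2/2 + x at the endpoints):
  F(1) − F(−1) = -11/30 − (-139/30) = 64/15.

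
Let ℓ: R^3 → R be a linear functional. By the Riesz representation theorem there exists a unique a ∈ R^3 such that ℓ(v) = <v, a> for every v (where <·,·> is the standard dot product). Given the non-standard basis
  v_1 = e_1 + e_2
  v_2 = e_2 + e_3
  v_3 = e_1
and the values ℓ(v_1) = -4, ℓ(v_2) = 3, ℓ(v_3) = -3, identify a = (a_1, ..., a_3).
a = (-3, -1, 4)

Write a = (a_1, ..., a_3) in the standard basis. For each basis vector v_i, ℓ(v_i) = <v_i, a> is a linear equation in the a_j's. Collect the n equations into a matrix system V a = ℓ, where row i of V is v_i (expressed in the standard basis). Since V is invertible (lower-triangular with 1s on the diagonal, up to permutation), solve by back-substitution:
  V =
[[1, 1, 0],
 [0, 1, 1],
 [1, 0, 0]]
  V a = (-4, 3, -3)
Solving gives a = (-3, -1, 4).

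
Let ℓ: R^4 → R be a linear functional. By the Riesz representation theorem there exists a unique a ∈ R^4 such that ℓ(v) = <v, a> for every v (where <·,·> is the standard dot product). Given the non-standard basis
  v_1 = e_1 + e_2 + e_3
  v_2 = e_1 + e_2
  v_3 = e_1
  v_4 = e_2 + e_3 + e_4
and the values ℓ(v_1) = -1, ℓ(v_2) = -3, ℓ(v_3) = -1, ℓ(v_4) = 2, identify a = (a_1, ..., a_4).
a = (-1, -2, 2, 2)

Write a = (a_1, ..., a_4) in the standard basis. For each basis vector v_i, ℓ(v_i) = <v_i, a> is a linear equation in the a_j's. Collect the n equations into a matrix system V a = ℓ, where row i of V is v_i (expressed in the standard basis). Since V is invertible (lower-triangular with 1s on the diagonal, up to permutation), solve by back-substitution:
  V =
[[1, 1, 1, 0],
 [1, 1, 0, 0],
 [1, 0, 0, 0],
 [0, 1, 1, 1]]
  V a = (-1, -3, -1, 2)
Solving gives a = (-1, -2, 2, 2).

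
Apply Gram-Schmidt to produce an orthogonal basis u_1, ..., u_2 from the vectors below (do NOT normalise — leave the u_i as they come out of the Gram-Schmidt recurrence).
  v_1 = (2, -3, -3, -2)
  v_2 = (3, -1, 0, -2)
Orthogonal basis:
  u_1 = (2, -3, -3, -2)
  u_2 = (2, 1/2, 3/2, -1)

Apply the Gram-Schmidt recurrence
  u_1 = v_1
  u_i = v_i − Σ_{j<i} ((v_i · u_j) / (u_j · u_j)) · u_j.

Step by step this gives:
  u_1 = (2, -3, -3, -2)
  u_2 = (2, 1/2, 3/2, -1)

Orthogonality check:
  u_2 · u_1 = 0 (should be 0)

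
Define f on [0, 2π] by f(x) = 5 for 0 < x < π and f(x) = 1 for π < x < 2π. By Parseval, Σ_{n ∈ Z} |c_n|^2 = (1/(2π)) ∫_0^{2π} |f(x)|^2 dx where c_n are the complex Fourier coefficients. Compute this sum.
Σ |c_n|^2 = 13

Parseval equates the L^2 energy of f (normalised by 1/(2π)) with the ℓ^2 sum of its Fourier coefficients: (1/(2π)) ∫_0^{2π} |f|^2 = Σ |c_n|^2.
Compute the left side: (1/(2π)) [∫_0^π 5^2 dx + ∫_π^{2π} 1^2 dx] = (1/(2π)) · (25π + 1π) = (25 + 1)/2 = 13.
So Σ_{n ∈ Z} |c_n|^2 = 13.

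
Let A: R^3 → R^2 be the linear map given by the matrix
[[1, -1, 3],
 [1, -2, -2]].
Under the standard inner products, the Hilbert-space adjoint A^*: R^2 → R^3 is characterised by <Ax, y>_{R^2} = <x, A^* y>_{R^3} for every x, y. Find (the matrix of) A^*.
A^* = A^T =
[[1, 1],
 [-1, -2],
 [3, -2]]

For real matrices with standard dot products, the defining identity <Ax, y> = <x, A^* y> gives (Ax)^T y = x^T (A^*) y, i.e. x^T A^T y = x^T (A^*) y. Since this holds for all x, y, we must have A^* = A^T. Therefore
A^* =
[[1, 1],
 [-1, -2],
 [3, -2]].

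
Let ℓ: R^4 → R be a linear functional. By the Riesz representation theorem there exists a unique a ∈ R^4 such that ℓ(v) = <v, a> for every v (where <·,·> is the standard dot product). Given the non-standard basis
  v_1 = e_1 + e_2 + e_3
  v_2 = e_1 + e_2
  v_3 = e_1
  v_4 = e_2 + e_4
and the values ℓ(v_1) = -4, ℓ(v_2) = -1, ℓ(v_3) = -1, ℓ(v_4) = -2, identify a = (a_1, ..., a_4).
a = (-1, 0, -3, -2)

Write a = (a_1, ..., a_4) in the standard basis. For each basis vector v_i, ℓ(v_i) = <v_i, a> is a linear equation in the a_j's. Collect the n equations into a matrix system V a = ℓ, where row i of V is v_i (expressed in the standard basis). Since V is invertible (lower-triangular with 1s on the diagonal, up to permutation), solve by back-substitution:
  V =
[[1, 1, 1, 0],
 [1, 1, 0, 0],
 [1, 0, 0, 0],
 [0, 1, 0, 1]]
  V a = (-4, -1, -1, -2)
Solving gives a = (-1, 0, -3, -2).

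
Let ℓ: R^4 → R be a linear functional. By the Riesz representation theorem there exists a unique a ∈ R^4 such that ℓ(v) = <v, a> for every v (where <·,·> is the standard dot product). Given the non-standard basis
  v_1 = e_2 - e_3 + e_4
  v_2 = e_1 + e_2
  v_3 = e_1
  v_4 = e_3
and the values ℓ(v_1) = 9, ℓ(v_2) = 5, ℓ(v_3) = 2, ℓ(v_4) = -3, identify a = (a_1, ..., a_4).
a = (2, 3, -3, 3)

Write a = (a_1, ..., a_4) in the standard basis. For each basis vector v_i, ℓ(v_i) = <v_i, a> is a linear equation in the a_j's. Collect the n equations into a matrix system V a = ℓ, where row i of V is v_i (expressed in the standard basis). Since V is invertible (lower-triangular with 1s on the diagonal, up to permutation), solve by back-substitution:
  V =
[[0, 1, -1, 1],
 [1, 1, 0, 0],
 [1, 0, 0, 0],
 [0, 0, 1, 0]]
  V a = (9, 5, 2, -3)
Solving gives a = (2, 3, -3, 3).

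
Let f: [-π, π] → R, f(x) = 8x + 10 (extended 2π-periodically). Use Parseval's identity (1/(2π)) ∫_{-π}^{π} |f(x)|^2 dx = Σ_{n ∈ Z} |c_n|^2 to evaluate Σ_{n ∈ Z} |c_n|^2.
Σ |c_n|^2 = 64π^2/3 + 100

Expand and integrate term by term over [-π, π]:
  ∫ (8x)^2 dx = 64·(2π^3/3); ∫ 2·8·(10)·x dx = 0 (odd integrand); ∫ 10^2 dx = 100·2π.
So (1/(2π)) ∫_{-π}^{π} (8x + 10)^2 dx = 64π^2/3 + 100 = 64π^2/3 + 100.
Parseval ⇒ Σ |c_n|^2 = 64π^2/3 + 100.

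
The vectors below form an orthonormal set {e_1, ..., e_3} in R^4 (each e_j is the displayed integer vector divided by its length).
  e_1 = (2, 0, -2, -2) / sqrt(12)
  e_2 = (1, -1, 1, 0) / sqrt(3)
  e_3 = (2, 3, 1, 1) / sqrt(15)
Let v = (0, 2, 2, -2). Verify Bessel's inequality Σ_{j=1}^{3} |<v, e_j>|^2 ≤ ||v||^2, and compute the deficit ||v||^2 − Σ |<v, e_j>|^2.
Σ |<v, e_j>|^2 = 12/5; ||v||^2 = 12; deficit = 48/5

Write each e_j = u_j / sqrt(<u_j, u_j>) where u_j is the displayed integer vector. Then <v, e_j> = <v, u_j> / sqrt(<u_j, u_j>), so |<v, e_j>|^2 = <v, u_j>^2 / <u_j, u_j>.
Coefficients: <v, e_1> = 0/sqrt(12), <v, e_2> = 0/sqrt(3), <v, e_3> = 6/sqrt(15).
Square and sum: Σ |<v, e_j>|^2 = 12/5.
Compute ||v||^2 = v·v = 12.
Deficit = 12 − 12/5 = 48/5 ≥ 0, confirming Bessel's inequality. (The deficit equals ||v − Σ <v,e_j> e_j||^2, the squared distance from v to span{e_j}.)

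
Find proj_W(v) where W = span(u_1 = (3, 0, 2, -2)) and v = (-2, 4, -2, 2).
proj_W(v) = (-42/17, 0, -28/17, 28/17)

Set up U = [u_1 | ... | u_1] ∈ R^(4×1). The projector onto W = col(U) is P = U (U^T U)^(-1) U^T.
Compute U^T U =
  [17],
and U^T v = (-14).
Solve U^T U · c = U^T v for the coefficients: c = (-14/17). The projection is proj_W(v) = U c.
Check: (v - proj_W(v)) · u_1 = 0  (should be 0).
Result: proj_W(v) = (-42/17, 0, -28/17, 28/17).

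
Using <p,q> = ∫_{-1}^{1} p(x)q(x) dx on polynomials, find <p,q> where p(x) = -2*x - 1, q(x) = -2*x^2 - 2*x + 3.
<p,q> = -2

Expand the product: p(x)·q(x) = 4*x^3 + 6*x^2 - 4*x - 3.
∫_{-1}^{1} of each monomial x^k gives [2/(k+1) if k even, 0 if k odd]. Integrating term-by-term (or equivalently evaluating the antiderivative F(x) = x^4 + 2*x^3 - 2*x^2 - 3*x at the endpoints):
  F(1) − F(−1) = -2 − (0) = -2.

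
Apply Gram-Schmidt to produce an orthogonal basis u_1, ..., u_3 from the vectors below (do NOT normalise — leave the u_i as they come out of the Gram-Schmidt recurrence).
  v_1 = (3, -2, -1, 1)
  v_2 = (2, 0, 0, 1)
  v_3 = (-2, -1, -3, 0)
Orthogonal basis:
  u_1 = (3, -2, -1, 1)
  u_2 = (3/5, 14/15, 7/15, 8/15)
  u_3 = (-15/26, 10/13, -55/26, 15/13)

Apply the Gram-Schmidt recurrence
  u_1 = v_1
  u_i = v_i − Σ_{j<i} ((v_i · u_j) / (u_j · u_j)) · u_j.

Step by step this gives:
  u_1 = (3, -2, -1, 1)
  u_2 = (3/5, 14/15, 7/15, 8/15)
  u_3 = (-15/26, 10/13, -55/26, 15/13)

Orthogonality check:
  u_2 · u_1 = 0 (should be 0)
  u_3 · u_1 = 0 (should be 0)
  u_3 · u_2 = 0 (should be 0)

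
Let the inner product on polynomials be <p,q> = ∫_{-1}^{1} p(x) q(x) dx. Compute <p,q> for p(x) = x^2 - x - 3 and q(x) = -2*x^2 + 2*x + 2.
<p,q> = -44/5

Expand the product: p(x)·q(x) = -2*x^4 + 4*x^3 + 6*x^2 - 8*x - 6.
∫_{-1}^{1} of each monomial x^k gives [2/(k+1) if k even, 0 if k odd]. Integrating term-by-term (or equivalently evaluating the antiderivative F(x) = -2*x^5/5 + x^4 + 2*x^3 - 4*x^2 - 6*x at the endpoints):
  F(1) − F(−1) = -37/5 − (7/5) = -44/5.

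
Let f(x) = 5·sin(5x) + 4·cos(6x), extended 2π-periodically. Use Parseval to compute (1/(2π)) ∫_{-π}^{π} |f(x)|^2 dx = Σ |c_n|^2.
Σ |c_n|^2 = 41/2

Expand |f|^2 and use orthogonality of {sin(nx), cos(mx)} on [-π, π]:
  ∫_{-π}^{π} sin(nx)^2 dx = π, ∫ cos(mx)^2 dx = π, and cross terms integrate to 0.
So ∫_{-π}^{π} f(x)^2 dx = 5^2 · π + 4^2 · π = (25 + 16)π.
Divide by 2π: (25 + 16)/2 = 41/2.
By Parseval, this equals Σ |c_n|^2.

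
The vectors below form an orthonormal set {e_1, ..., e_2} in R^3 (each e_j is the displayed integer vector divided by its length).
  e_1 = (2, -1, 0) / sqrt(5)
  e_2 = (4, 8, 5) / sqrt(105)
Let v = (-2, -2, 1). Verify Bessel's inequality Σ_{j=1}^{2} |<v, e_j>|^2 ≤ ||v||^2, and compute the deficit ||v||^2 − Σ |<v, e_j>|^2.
Σ |<v, e_j>|^2 = 89/21; ||v||^2 = 9; deficit = 100/21

Write each e_j = u_j / sqrt(<u_j, u_j>) where u_j is the displayed integer vector. Then <v, e_j> = <v, u_j> / sqrt(<u_j, u_j>), so |<v, e_j>|^2 = <v, u_j>^2 / <u_j, u_j>.
Coefficients: <v, e_1> = -2/sqrt(5), <v, e_2> = -19/sqrt(105).
Square and sum: Σ |<v, e_j>|^2 = 89/21.
Compute ||v||^2 = v·v = 9.
Deficit = 9 − 89/21 = 100/21 ≥ 0, confirming Bessel's inequality. (The deficit equals ||v − Σ <v,e_j> e_j||^2, the squared distance from v to span{e_j}.)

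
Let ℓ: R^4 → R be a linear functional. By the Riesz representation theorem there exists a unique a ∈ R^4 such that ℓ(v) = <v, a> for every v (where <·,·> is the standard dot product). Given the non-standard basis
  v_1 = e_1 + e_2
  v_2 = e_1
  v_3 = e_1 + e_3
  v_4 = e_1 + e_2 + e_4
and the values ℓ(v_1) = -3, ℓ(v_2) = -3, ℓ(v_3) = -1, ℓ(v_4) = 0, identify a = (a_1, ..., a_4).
a = (-3, 0, 2, 3)

Write a = (a_1, ..., a_4) in the standard basis. For each basis vector v_i, ℓ(v_i) = <v_i, a> is a linear equation in the a_j's. Collect the n equations into a matrix system V a = ℓ, where row i of V is v_i (expressed in the standard basis). Since V is invertible (lower-triangular with 1s on the diagonal, up to permutation), solve by back-substitution:
  V =
[[1, 1, 0, 0],
 [1, 0, 0, 0],
 [1, 0, 1, 0],
 [1, 1, 0, 1]]
  V a = (-3, -3, -1, 0)
Solving gives a = (-3, 0, 2, 3).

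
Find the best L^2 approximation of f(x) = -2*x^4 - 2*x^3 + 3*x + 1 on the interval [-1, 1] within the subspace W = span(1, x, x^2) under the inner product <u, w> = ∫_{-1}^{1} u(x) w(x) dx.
g(x) = -12*x^2/7 + 9*x/5 + 41/35

The best approximation g ∈ W is the orthogonal projection of f onto W. Writing g = a_0 + a_1 x + a_2 x^2, the coefficients solve the normal equations G · a = b where
  G_{ij} = <φ_i, φ_j> and b_i = <f, φ_i>, with φ_0 = 1, φ_1 = x, φ_2 = x^2.
G =
  [2, 0, 2/3]
  [0, 2/3, 0]
  [2/3, 0, 2/5],
b = (6/5, 6/5, 2/21).
Solving gives a_0 = 41/35, a_1 = 9/5, a_2 = -12/7, so
  g(x) = -12*x^2/7 + 9*x/5 + 41/35.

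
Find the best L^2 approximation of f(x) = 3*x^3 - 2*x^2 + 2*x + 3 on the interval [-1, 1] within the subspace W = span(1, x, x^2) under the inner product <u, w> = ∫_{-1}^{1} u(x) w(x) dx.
g(x) = -2*x^2 + 19*x/5 + 3

The best approximation g ∈ W is the orthogonal projection of f onto W. Writing g = a_0 + a_1 x + a_2 x^2, the coefficients solve the normal equations G · a = b where
  G_{ij} = <φ_i, φ_j> and b_i = <f, φ_i>, with φ_0 = 1, φ_1 = x, φ_2 = x^2.
G =
  [2, 0, 2/3]
  [0, 2/3, 0]
  [2/3, 0, 2/5],
b = (14/3, 38/15, 6/5).
Solving gives a_0 = 3, a_1 = 19/5, a_2 = -2, so
  g(x) = -2*x^2 + 19*x/5 + 3.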